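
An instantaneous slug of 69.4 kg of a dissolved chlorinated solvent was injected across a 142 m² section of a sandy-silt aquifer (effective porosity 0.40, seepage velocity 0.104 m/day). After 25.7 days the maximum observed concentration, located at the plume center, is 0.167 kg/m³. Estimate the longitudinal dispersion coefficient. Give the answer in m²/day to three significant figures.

At the plume center C_max = M/(n_e·A·√(4πDt)), so D = M²/(4πt·(n_e·A·C_max)²).
n_e·A·C_max = 0.40 × 142 × 0.167 = 9.486 kg/m.
D = 69.4²/(4π × 25.7 × 9.486²) = 0.166 m²/day.

0.166 m²/day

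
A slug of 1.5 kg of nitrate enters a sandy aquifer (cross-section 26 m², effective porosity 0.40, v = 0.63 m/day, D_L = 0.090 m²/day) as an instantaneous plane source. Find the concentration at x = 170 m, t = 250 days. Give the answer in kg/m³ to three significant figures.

0.00151 kg/m³

For an instantaneous plane source, C(x,t) = M/(n_e·A·√(4πDt)) · exp(−(x−vt)²/(4Dt)), with n_e·A the pore (flow) area.
Plume center vt = 0.63 × 250 = 157.5 m, so the well at 170 m is 12.5 m downgradient of the peak.
√(4πDt) = 16.81 m, giving peak height M/(n_e·A·√(4πDt)) = 1.5/(0.40 × 26 × 16.81) = 0.008580 kg/m³.
(x−vt)²/(4Dt) = (12.5)²/(4 × 0.090 × 250) = 1.736; exp(−1.736) = 0.1762.
C = 0.008580 × 0.1762 = 0.00151 kg/m³.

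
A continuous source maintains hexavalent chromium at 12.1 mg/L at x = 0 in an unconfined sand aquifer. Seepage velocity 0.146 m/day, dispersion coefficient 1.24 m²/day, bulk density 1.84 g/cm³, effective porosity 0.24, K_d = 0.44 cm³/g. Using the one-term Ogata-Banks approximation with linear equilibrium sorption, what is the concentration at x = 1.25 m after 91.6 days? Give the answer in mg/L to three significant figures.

Retardation factor R = 1 + ρ_b·K_d/n = 1 + 1.84 × 0.44/0.24 = 4.373.
Sorption retards both mechanisms: v_R = v/R = 0.03339 m/day, D_R = D/R = 0.2836 m²/day.
v_R·t = 0.03339 × 91.6 = 3.058524 m; 2√(D_R t) = 10.19 m; argument = (1.25 − 3.058524)/10.19 = -0.1775.
C = C₀ × ½·erfc(-0.1775) = 12.1 × 0.5991 = 7.25 mg/L.

7.25 mg/L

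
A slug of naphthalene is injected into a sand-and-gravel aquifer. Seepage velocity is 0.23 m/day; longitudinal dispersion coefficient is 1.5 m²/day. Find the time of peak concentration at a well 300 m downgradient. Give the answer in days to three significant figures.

1280 days

For the 1D instantaneous-source solution, setting ∂C/∂t = 0 at fixed x gives v²t² + 2Dt − x² = 0, so t = (√(D² + v²x²) − D)/v².
√(D² + v²x²) = √(1.5² + 0.23² × 300²) = 69.02; v² = 0.0529.
t = (69.02 − 1.5)/0.0529 = 1280 days (vs. the pure-advection estimate x/v = 1300 d).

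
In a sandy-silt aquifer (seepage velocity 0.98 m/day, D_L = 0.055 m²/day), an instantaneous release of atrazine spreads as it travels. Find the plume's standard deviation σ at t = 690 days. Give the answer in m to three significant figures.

Dispersive spreading gives a Gaussian with σ² = 2Dt; advection only shifts the center.
σ = √(2 × 0.055 × 690) = 8.71 m.

8.71 m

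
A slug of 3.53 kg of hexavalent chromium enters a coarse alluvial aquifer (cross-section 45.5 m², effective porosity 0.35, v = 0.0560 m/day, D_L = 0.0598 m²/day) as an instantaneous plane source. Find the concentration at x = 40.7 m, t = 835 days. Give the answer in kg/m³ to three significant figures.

0.00736 kg/m³

For an instantaneous plane source, C(x,t) = M/(n_e·A·√(4πDt)) · exp(−(x−vt)²/(4Dt)), with n_e·A the pore (flow) area.
Plume center vt = 0.0560 × 835 = 46.76 m, so the well at 40.7 m is 6.06 m upgradient of the peak.
√(4πDt) = 25.05 m, giving peak height M/(n_e·A·√(4πDt)) = 3.53/(0.35 × 45.5 × 25.05) = 0.008849 kg/m³.
(x−vt)²/(4Dt) = (-6.06)²/(4 × 0.0598 × 835) = 0.1839; exp(−0.1839) = 0.8320.
C = 0.008849 × 0.8320 = 0.00736 kg/m³.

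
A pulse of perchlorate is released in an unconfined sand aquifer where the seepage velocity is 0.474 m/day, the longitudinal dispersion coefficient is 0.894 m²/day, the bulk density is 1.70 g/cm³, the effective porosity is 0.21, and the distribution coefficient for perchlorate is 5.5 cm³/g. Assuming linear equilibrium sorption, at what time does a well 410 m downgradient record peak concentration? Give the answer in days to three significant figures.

Retardation factor R = 1 + ρ_b·K_d/n = 1 + 1.70 × 5.5/0.21 = 45.52.
Sorption retards both mechanisms: v_R = v/R = 0.01041 m/day, D_R = D/R = 0.01964 m²/day.
Peak time from v_R²t² + 2D_R t − x² = 0: t = (√(D_R² + v_R²x²) − D_R)/v_R².
√(D_R² + v_R²x²) = √(0.01964² + 0.01041² × 410²) = 4.268; v_R² = 0.0001084.
t = (4.268 − 0.01964)/0.0001084 = 39200 days.

39200 days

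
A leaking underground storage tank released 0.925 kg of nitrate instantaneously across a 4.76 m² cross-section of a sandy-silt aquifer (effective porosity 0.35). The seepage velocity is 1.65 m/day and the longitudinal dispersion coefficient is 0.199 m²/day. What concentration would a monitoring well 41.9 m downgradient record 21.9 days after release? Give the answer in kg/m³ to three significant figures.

0.0111 kg/m³

For an instantaneous plane source, C(x,t) = M/(n_e·A·√(4πDt)) · exp(−(x−vt)²/(4Dt)), with n_e·A the pore (flow) area.
Plume center vt = 1.65 × 21.9 = 36.135 m, so the well at 41.9 m is 5.765 m downgradient of the peak.
√(4πDt) = 7.400 m, giving peak height M/(n_e·A·√(4πDt)) = 0.925/(0.35 × 4.76 × 7.400) = 0.07503 kg/m³.
(x−vt)²/(4Dt) = (5.765)²/(4 × 0.199 × 21.9) = 1.907; exp(−1.907) = 0.1485.
C = 0.07503 × 0.1485 = 0.0111 kg/m³.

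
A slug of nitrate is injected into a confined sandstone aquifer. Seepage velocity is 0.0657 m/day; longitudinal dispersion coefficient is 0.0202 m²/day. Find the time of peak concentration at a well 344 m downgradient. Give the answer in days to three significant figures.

For the 1D instantaneous-source solution, setting ∂C/∂t = 0 at fixed x gives v²t² + 2Dt − x² = 0, so t = (√(D² + v²x²) − D)/v².
√(D² + v²x²) = √(0.0202² + 0.0657² × 344²) = 22.60; v² = 0.00431649.
t = (22.60 − 0.0202)/0.00431649 = 5230 days (vs. the pure-advection estimate x/v = 5240 d).

5230 days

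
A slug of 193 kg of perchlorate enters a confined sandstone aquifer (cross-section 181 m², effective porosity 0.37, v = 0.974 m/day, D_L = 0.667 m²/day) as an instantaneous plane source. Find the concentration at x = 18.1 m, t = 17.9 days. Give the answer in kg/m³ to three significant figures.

0.233 kg/m³

For an instantaneous plane source, C(x,t) = M/(n_e·A·√(4πDt)) · exp(−(x−vt)²/(4Dt)), with n_e·A the pore (flow) area.
Plume center vt = 0.974 × 17.9 = 17.4346 m, so the well at 18.1 m is 0.6654 m downgradient of the peak.
√(4πDt) = 12.25 m, giving peak height M/(n_e·A·√(4πDt)) = 193/(0.37 × 181 × 12.25) = 0.2353 kg/m³.
(x−vt)²/(4Dt) = (0.6654)²/(4 × 0.667 × 17.9) = 0.009271; exp(−0.009271) = 0.9908.
C = 0.2353 × 0.9908 = 0.233 kg/m³.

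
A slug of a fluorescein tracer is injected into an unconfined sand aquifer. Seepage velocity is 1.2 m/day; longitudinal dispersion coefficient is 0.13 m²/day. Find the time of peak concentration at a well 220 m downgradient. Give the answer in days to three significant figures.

183 days

For the 1D instantaneous-source solution, setting ∂C/∂t = 0 at fixed x gives v²t² + 2Dt − x² = 0, so t = (√(D² + v²x²) − D)/v².
√(D² + v²x²) = √(0.13² + 1.2² × 220²) = 264.0; v² = 1.44.
t = (264.0 − 0.13)/1.44 = 183 days (vs. the pure-advection estimate x/v = 183 d).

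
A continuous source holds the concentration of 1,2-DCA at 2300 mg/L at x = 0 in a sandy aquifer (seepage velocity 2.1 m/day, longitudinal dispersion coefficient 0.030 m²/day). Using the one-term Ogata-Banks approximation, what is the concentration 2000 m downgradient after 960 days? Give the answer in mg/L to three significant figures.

2260 mg/L

For a continuous step input, C/C₀ ≈ ½·erfc((x−vt)/(2√(Dt))).
vt = 2.1 × 960 = 2016 m and 2√(Dt) = 2√(0.030 × 960) = 10.73 m.
Argument (x−vt)/(2√(Dt)) = (2000 − 2016)/10.73 = -1.491; ½·erfc(-1.491) = 0.9825.
C = 2300 × 0.9825 = 2260 mg/L.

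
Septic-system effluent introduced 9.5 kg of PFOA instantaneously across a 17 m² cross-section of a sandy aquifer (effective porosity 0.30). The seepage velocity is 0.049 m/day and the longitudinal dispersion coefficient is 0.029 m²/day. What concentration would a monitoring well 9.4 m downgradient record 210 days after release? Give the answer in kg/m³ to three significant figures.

For an instantaneous plane source, C(x,t) = M/(n_e·A·√(4πDt)) · exp(−(x−vt)²/(4Dt)), with n_e·A the pore (flow) area.
Plume center vt = 0.049 × 210 = 10.29 m, so the well at 9.4 m is 0.89 m upgradient of the peak.
√(4πDt) = 8.748 m, giving peak height M/(n_e·A·√(4πDt)) = 9.5/(0.30 × 17 × 8.748) = 0.2129 kg/m³.
(x−vt)²/(4Dt) = (-0.89)²/(4 × 0.029 × 210) = 0.03252; exp(−0.03252) = 0.9680.
C = 0.2129 × 0.9680 = 0.206 kg/m³.

0.206 kg/m³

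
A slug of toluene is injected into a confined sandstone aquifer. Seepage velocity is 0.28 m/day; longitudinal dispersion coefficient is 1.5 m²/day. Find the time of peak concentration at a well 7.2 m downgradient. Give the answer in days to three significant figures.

12.9 days

For the 1D instantaneous-source solution, setting ∂C/∂t = 0 at fixed x gives v²t² + 2Dt − x² = 0, so t = (√(D² + v²x²) − D)/v².
√(D² + v²x²) = √(1.5² + 0.28² × 7.2²) = 2.513; v² = 0.0784.
t = (2.513 − 1.5)/0.0784 = 12.9 days (vs. the pure-advection estimate x/v = 25.7 d).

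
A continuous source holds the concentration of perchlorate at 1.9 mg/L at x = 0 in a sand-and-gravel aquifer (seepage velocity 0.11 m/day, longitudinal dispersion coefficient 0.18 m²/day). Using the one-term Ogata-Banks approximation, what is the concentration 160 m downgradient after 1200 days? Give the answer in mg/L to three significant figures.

0.169 mg/L

For a continuous step input, C/C₀ ≈ ½·erfc((x−vt)/(2√(Dt))).
vt = 0.11 × 1200 = 132 m and 2√(Dt) = 2√(0.18 × 1200) = 29.39 m.
Argument (x−vt)/(2√(Dt)) = (160 − 132)/29.39 = 0.9527; ½·erfc(0.9527) = 0.08894.
C = 1.9 × 0.08894 = 0.169 mg/L.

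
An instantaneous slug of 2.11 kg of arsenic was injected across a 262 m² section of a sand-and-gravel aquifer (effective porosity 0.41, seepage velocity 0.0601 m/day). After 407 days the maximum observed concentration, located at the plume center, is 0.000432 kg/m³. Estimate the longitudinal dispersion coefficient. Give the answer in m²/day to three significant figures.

0.404 m²/day

At the plume center C_max = M/(n_e·A·√(4πDt)), so D = M²/(4πt·(n_e·A·C_max)²).
n_e·A·C_max = 0.41 × 262 × 0.000432 = 0.04641 kg/m.
D = 2.11²/(4π × 407 × 0.04641²) = 0.404 m²/day.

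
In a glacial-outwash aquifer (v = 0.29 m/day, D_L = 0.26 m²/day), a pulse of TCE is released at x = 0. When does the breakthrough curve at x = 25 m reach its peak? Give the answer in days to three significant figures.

83.2 days

For the 1D instantaneous-source solution, setting ∂C/∂t = 0 at fixed x gives v²t² + 2Dt − x² = 0, so t = (√(D² + v²x²) − D)/v².
√(D² + v²x²) = √(0.26² + 0.29² × 25²) = 7.255; v² = 0.0841.
t = (7.255 − 0.26)/0.0841 = 83.2 days (vs. the pure-advection estimate x/v = 86.2 d).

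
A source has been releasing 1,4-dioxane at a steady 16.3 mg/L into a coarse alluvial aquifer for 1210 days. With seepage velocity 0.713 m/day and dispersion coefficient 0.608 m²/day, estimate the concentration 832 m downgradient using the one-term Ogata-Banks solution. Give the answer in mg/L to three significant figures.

For a continuous step input, C/C₀ ≈ ½·erfc((x−vt)/(2√(Dt))).
vt = 0.713 × 1210 = 862.73 m and 2√(Dt) = 2√(0.608 × 1210) = 54.25 m.
Argument (x−vt)/(2√(Dt)) = (832 − 862.73)/54.25 = -0.5665; ½·erfc(-0.5665) = 0.7885.
C = 16.3 × 0.7885 = 12.9 mg/L.

12.9 mg/L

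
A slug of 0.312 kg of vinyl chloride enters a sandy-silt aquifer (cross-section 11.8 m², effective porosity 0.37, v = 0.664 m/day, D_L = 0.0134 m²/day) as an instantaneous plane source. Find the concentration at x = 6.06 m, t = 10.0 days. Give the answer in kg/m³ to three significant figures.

0.0294 kg/m³

For an instantaneous plane source, C(x,t) = M/(n_e·A·√(4πDt)) · exp(−(x−vt)²/(4Dt)), with n_e·A the pore (flow) area.
Plume center vt = 0.664 × 10.0 = 6.64 m, so the well at 6.06 m is 0.58 m upgradient of the peak.
√(4πDt) = 1.298 m, giving peak height M/(n_e·A·√(4πDt)) = 0.312/(0.37 × 11.8 × 1.298) = 0.05505 kg/m³.
(x−vt)²/(4Dt) = (-0.58)²/(4 × 0.0134 × 10.0) = 0.6276; exp(−0.6276) = 0.5339.
C = 0.05505 × 0.5339 = 0.0294 kg/m³.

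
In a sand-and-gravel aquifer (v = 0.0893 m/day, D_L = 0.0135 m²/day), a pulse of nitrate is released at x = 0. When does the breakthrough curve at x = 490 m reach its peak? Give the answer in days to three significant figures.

5490 days

For the 1D instantaneous-source solution, setting ∂C/∂t = 0 at fixed x gives v²t² + 2Dt − x² = 0, so t = (√(D² + v²x²) − D)/v².
√(D² + v²x²) = √(0.0135² + 0.0893² × 490²) = 43.76; v² = 0.00797449.
t = (43.76 − 0.0135)/0.00797449 = 5490 days (vs. the pure-advection estimate x/v = 5490 d).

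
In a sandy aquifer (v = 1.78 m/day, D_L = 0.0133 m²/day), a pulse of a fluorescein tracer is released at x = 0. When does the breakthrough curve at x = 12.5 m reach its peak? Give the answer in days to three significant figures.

7.02 days

For the 1D instantaneous-source solution, setting ∂C/∂t = 0 at fixed x gives v²t² + 2Dt − x² = 0, so t = (√(D² + v²x²) − D)/v².
√(D² + v²x²) = √(0.0133² + 1.78² × 12.5²) = 22.25; v² = 3.1684.
t = (22.25 − 0.0133)/3.1684 = 7.02 days (vs. the pure-advection estimate x/v = 7.02 d).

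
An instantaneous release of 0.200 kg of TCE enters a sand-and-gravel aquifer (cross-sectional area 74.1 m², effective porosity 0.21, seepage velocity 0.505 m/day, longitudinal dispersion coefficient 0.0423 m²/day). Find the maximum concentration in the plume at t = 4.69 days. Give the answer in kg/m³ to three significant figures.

The peak of an instantaneous 1D plume sits at x = vt; there the Gaussian factor is 1 and C_max = M/(n_e·A·√(4πDt)), where n_e·A is the pore area the mass is dissolved in.
√(4πDt) = √(4π × 0.0423 × 4.69) = 1.579 m, so C_max = 0.200/(0.21 × 74.1 × 1.579) = 0.00814 kg/m³.

0.00814 kg/m³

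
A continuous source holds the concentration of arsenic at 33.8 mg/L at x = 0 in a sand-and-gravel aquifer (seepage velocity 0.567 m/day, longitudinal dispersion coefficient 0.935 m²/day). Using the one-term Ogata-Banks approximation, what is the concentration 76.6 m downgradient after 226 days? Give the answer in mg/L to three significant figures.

For a continuous step input, C/C₀ ≈ ½·erfc((x−vt)/(2√(Dt))).
vt = 0.567 × 226 = 128.142 m and 2√(Dt) = 2√(0.935 × 226) = 29.07 m.
Argument (x−vt)/(2√(Dt)) = (76.6 − 128.142)/29.07 = -1.773; ½·erfc(-1.773) = 0.9939.
C = 33.8 × 0.9939 = 33.6 mg/L.

33.6 mg/L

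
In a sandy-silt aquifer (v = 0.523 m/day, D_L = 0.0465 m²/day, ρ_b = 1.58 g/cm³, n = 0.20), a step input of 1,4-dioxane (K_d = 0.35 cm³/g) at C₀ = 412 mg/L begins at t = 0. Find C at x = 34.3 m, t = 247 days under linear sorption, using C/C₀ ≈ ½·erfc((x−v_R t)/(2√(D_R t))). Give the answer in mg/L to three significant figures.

Retardation factor R = 1 + ρ_b·K_d/n = 1 + 1.58 × 0.35/0.20 = 3.765.
Sorption retards both mechanisms: v_R = v/R = 0.1389 m/day, D_R = D/R = 0.01235 m²/day.
v_R·t = 0.1389 × 247 = 34.3083 m; 2√(D_R t) = 3.493 m; argument = (34.3 − 34.3083)/3.493 = -0.002376.
C = C₀ × ½·erfc(-0.002376) = 412 × 0.5013 = 207 mg/L.

207 mg/L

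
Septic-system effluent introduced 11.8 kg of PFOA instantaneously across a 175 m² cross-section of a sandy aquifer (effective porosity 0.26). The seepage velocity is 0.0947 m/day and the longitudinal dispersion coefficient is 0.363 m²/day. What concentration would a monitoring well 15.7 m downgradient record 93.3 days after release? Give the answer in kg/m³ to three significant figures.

0.00888 kg/m³

For an instantaneous plane source, C(x,t) = M/(n_e·A·√(4πDt)) · exp(−(x−vt)²/(4Dt)), with n_e·A the pore (flow) area.
Plume center vt = 0.0947 × 93.3 = 8.83551 m, so the well at 15.7 m is 6.86449 m downgradient of the peak.
√(4πDt) = 20.63 m, giving peak height M/(n_e·A·√(4πDt)) = 11.8/(0.26 × 175 × 20.63) = 0.01257 kg/m³.
(x−vt)²/(4Dt) = (6.86449)²/(4 × 0.363 × 93.3) = 0.3478; exp(−0.3478) = 0.7062.
C = 0.01257 × 0.7062 = 0.00888 kg/m³.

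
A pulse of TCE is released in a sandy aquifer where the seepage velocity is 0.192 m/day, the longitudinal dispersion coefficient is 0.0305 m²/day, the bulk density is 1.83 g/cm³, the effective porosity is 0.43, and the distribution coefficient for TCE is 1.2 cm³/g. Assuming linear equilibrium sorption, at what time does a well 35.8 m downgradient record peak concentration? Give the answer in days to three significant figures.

Retardation factor R = 1 + ρ_b·K_d/n = 1 + 1.83 × 1.2/0.43 = 6.107.
Sorption retards both mechanisms: v_R = v/R = 0.03144 m/day, D_R = D/R = 0.004994 m²/day.
Peak time from v_R²t² + 2D_R t − x² = 0: t = (√(D_R² + v_R²x²) − D_R)/v_R².
√(D_R² + v_R²x²) = √(0.004994² + 0.03144² × 35.8²) = 1.126; v_R² = 0.0009885.
t = (1.126 − 0.004994)/0.0009885 = 1130 days.

1130 days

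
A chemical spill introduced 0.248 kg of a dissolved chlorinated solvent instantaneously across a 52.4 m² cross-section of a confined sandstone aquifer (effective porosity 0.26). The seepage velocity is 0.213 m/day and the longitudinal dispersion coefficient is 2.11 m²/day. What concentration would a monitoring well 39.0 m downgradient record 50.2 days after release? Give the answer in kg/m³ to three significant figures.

For an instantaneous plane source, C(x,t) = M/(n_e·A·√(4πDt)) · exp(−(x−vt)²/(4Dt)), with n_e·A the pore (flow) area.
Plume center vt = 0.213 × 50.2 = 10.6926 m, so the well at 39.0 m is 28.3074 m downgradient of the peak.
√(4πDt) = 36.48 m, giving peak height M/(n_e·A·√(4πDt)) = 0.248/(0.26 × 52.4 × 36.48) = 0.0004990 kg/m³.
(x−vt)²/(4Dt) = (28.3074)²/(4 × 2.11 × 50.2) = 1.891; exp(−1.891) = 0.1509.
C = 0.0004990 × 0.1509 = 7.53e-05 kg/m³.

7.53e-05 kg/m³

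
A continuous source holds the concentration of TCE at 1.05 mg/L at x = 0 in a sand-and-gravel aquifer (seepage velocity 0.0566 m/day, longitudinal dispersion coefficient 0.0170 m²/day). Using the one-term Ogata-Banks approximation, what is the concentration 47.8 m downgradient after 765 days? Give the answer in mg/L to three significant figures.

0.198 mg/L

For a continuous step input, C/C₀ ≈ ½·erfc((x−vt)/(2√(Dt))).
vt = 0.0566 × 765 = 43.299 m and 2√(Dt) = 2√(0.0170 × 765) = 7.212 m.
Argument (x−vt)/(2√(Dt)) = (47.8 − 43.299)/7.212 = 0.6241; ½·erfc(0.6241) = 0.1887.
C = 1.05 × 0.1887 = 0.198 mg/L.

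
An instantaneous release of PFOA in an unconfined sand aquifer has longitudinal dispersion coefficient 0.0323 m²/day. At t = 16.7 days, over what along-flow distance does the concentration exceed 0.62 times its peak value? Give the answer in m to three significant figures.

The plume is Gaussian with σ = √(2Dt) = √(2 × 0.0323 × 16.7) = 1.039 m.
C/C_peak = exp(−Δx²/(2σ²)) = 0.62 ⇒ Δx = σ·√(−2 ln 0.62) = 1.039 × 0.9778 = 1.016 m.
Width = 2Δx = 2.03 m.

2.03 m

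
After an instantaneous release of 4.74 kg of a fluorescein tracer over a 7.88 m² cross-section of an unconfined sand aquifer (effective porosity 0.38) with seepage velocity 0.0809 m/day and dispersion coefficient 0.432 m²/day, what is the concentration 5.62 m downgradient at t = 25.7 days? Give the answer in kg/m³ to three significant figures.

For an instantaneous plane source, C(x,t) = M/(n_e·A·√(4πDt)) · exp(−(x−vt)²/(4Dt)), with n_e·A the pore (flow) area.
Plume center vt = 0.0809 × 25.7 = 2.07913 m, so the well at 5.62 m is 3.54087 m downgradient of the peak.
√(4πDt) = 11.81 m, giving peak height M/(n_e·A·√(4πDt)) = 4.74/(0.38 × 7.88 × 11.81) = 0.1340 kg/m³.
(x−vt)²/(4Dt) = (3.54087)²/(4 × 0.432 × 25.7) = 0.2823; exp(−0.2823) = 0.7540.
C = 0.1340 × 0.7540 = 0.101 kg/m³.

0.101 kg/m³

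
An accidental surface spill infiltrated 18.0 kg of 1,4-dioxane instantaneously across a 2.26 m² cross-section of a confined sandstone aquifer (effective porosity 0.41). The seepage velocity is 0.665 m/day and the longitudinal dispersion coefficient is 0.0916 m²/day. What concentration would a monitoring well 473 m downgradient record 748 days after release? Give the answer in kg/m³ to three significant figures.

0.0751 kg/m³

For an instantaneous plane source, C(x,t) = M/(n_e·A·√(4πDt)) · exp(−(x−vt)²/(4Dt)), with n_e·A the pore (flow) area.
Plume center vt = 0.665 × 748 = 497.42 m, so the well at 473 m is 24.42 m upgradient of the peak.
√(4πDt) = 29.34 m, giving peak height M/(n_e·A·√(4πDt)) = 18.0/(0.41 × 2.26 × 29.34) = 0.6621 kg/m³.
(x−vt)²/(4Dt) = (-24.42)²/(4 × 0.0916 × 748) = 2.176; exp(−2.176) = 0.1135.
C = 0.6621 × 0.1135 = 0.0751 kg/m³.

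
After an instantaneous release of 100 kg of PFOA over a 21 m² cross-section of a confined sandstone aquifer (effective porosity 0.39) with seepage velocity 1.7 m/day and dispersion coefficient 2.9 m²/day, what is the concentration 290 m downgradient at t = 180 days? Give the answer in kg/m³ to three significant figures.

For an instantaneous plane source, C(x,t) = M/(n_e·A·√(4πDt)) · exp(−(x−vt)²/(4Dt)), with n_e·A the pore (flow) area.
Plume center vt = 1.7 × 180 = 306 m, so the well at 290 m is 16 m upgradient of the peak.
√(4πDt) = 80.99 m, giving peak height M/(n_e·A·√(4πDt)) = 100/(0.39 × 21 × 80.99) = 0.1508 kg/m³.
(x−vt)²/(4Dt) = (-16)²/(4 × 2.9 × 180) = 0.1226; exp(−0.1226) = 0.8846.
C = 0.1508 × 0.8846 = 0.133 kg/m³.

0.133 kg/m³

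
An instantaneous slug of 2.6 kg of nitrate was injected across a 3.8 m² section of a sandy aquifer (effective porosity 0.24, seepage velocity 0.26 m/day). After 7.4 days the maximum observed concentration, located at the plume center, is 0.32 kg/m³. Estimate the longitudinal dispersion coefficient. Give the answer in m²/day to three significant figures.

0.854 m²/day

At the plume center C_max = M/(n_e·A·√(4πDt)), so D = M²/(4πt·(n_e·A·C_max)²).
n_e·A·C_max = 0.24 × 3.8 × 0.32 = 0.2918 kg/m.
D = 2.6²/(4π × 7.4 × 0.2918²) = 0.854 m²/day.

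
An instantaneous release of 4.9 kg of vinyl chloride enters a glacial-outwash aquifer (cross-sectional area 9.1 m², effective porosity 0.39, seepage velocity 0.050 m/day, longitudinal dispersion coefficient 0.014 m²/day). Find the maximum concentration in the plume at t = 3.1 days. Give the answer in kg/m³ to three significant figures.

The peak of an instantaneous 1D plume sits at x = vt; there the Gaussian factor is 1 and C_max = M/(n_e·A·√(4πDt)), where n_e·A is the pore area the mass is dissolved in.
√(4πDt) = √(4π × 0.014 × 3.1) = 0.7385 m, so C_max = 4.9/(0.39 × 9.1 × 0.7385) = 1.87 kg/m³.

1.87 kg/m³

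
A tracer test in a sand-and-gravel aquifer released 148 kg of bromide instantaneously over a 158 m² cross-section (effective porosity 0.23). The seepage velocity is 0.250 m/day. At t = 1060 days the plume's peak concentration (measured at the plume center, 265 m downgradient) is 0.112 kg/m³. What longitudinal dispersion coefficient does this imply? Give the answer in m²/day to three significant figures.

0.0993 m²/day

At the plume center C_max = M/(n_e·A·√(4πDt)), so D = M²/(4πt·(n_e·A·C_max)²).
n_e·A·C_max = 0.23 × 158 × 0.112 = 4.070 kg/m.
D = 148²/(4π × 1060 × 4.070²) = 0.0993 m²/day.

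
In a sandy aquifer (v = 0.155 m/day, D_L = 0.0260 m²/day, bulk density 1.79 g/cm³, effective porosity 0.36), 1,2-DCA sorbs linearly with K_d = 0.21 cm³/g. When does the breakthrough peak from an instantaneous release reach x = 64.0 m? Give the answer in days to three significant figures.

Retardation factor R = 1 + ρ_b·K_d/n = 1 + 1.79 × 0.21/0.36 = 2.044.
Sorption retards both mechanisms: v_R = v/R = 0.07583 m/day, D_R = D/R = 0.01272 m²/day.
Peak time from v_R²t² + 2D_R t − x² = 0: t = (√(D_R² + v_R²x²) − D_R)/v_R².
√(D_R² + v_R²x²) = √(0.01272² + 0.07583² × 64.0²) = 4.853; v_R² = 0.005750.
t = (4.853 − 0.01272)/0.005750 = 842 days.

842 days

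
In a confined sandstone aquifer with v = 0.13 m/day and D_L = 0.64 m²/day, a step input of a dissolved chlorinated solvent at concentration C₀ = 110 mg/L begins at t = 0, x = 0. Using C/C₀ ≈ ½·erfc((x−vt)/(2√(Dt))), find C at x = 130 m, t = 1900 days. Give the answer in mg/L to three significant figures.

For a continuous step input, C/C₀ ≈ ½·erfc((x−vt)/(2√(Dt))).
vt = 0.13 × 1900 = 247 m and 2√(Dt) = 2√(0.64 × 1900) = 69.74 m.
Argument (x−vt)/(2√(Dt)) = (130 − 247)/69.74 = -1.678; ½·erfc(-1.678) = 0.9912.
C = 110 × 0.9912 = 109 mg/L.

109 mg/L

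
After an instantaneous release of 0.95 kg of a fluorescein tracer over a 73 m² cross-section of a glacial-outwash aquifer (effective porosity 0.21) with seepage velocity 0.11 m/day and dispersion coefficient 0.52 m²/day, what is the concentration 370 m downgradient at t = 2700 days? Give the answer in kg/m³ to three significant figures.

For an instantaneous plane source, C(x,t) = M/(n_e·A·√(4πDt)) · exp(−(x−vt)²/(4Dt)), with n_e·A the pore (flow) area.
Plume center vt = 0.11 × 2700 = 297 m, so the well at 370 m is 73 m downgradient of the peak.
√(4πDt) = 132.8 m, giving peak height M/(n_e·A·√(4πDt)) = 0.95/(0.21 × 73 × 132.8) = 0.0004666 kg/m³.
(x−vt)²/(4Dt) = (73)²/(4 × 0.52 × 2700) = 0.9489; exp(−0.9489) = 0.3872.
C = 0.0004666 × 0.3872 = 0.000181 kg/m³.

0.000181 kg/m³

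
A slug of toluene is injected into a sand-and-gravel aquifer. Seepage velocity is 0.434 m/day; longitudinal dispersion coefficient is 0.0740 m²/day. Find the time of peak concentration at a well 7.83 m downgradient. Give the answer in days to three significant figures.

For the 1D instantaneous-source solution, setting ∂C/∂t = 0 at fixed x gives v²t² + 2Dt − x² = 0, so t = (√(D² + v²x²) − D)/v².
√(D² + v²x²) = √(0.0740² + 0.434² × 7.83²) = 3.399; v² = 0.188356.
t = (3.399 − 0.0740)/0.188356 = 17.7 days (vs. the pure-advection estimate x/v = 18.0 d).

17.7 days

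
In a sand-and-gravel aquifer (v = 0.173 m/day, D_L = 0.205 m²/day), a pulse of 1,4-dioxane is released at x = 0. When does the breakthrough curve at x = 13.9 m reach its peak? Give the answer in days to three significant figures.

For the 1D instantaneous-source solution, setting ∂C/∂t = 0 at fixed x gives v²t² + 2Dt − x² = 0, so t = (√(D² + v²x²) − D)/v².
√(D² + v²x²) = √(0.205² + 0.173² × 13.9²) = 2.413; v² = 0.029929.
t = (2.413 − 0.205)/0.029929 = 73.8 days (vs. the pure-advection estimate x/v = 80.3 d).

73.8 days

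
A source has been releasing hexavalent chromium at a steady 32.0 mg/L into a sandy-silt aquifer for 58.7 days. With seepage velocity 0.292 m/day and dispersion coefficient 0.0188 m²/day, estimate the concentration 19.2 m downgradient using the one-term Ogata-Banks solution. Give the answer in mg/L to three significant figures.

2.65 mg/L

For a continuous step input, C/C₀ ≈ ½·erfc((x−vt)/(2√(Dt))).
vt = 0.292 × 58.7 = 17.1404 m and 2√(Dt) = 2√(0.0188 × 58.7) = 2.101 m.
Argument (x−vt)/(2√(Dt)) = (19.2 − 17.1404)/2.101 = 0.9803; ½·erfc(0.9803) = 0.08282.
C = 32.0 × 0.08282 = 2.65 mg/L.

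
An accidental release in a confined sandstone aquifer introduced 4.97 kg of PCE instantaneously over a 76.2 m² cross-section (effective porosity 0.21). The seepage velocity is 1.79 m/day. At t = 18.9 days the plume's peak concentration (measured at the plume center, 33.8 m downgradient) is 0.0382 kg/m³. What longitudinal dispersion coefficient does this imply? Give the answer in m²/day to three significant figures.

At the plume center C_max = M/(n_e·A·√(4πDt)), so D = M²/(4πt·(n_e·A·C_max)²).
n_e·A·C_max = 0.21 × 76.2 × 0.0382 = 0.6113 kg/m.
D = 4.97²/(4π × 18.9 × 0.6113²) = 0.278 m²/day.

0.278 m²/day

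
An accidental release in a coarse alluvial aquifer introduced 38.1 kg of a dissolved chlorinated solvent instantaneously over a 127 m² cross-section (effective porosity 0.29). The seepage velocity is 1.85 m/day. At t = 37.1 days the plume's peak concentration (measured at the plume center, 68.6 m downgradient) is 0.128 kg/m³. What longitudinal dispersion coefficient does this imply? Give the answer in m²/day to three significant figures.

At the plume center C_max = M/(n_e·A·√(4πDt)), so D = M²/(4πt·(n_e·A·C_max)²).
n_e·A·C_max = 0.29 × 127 × 0.128 = 4.714 kg/m.
D = 38.1²/(4π × 37.1 × 4.714²) = 0.140 m²/day.

0.140 m²/day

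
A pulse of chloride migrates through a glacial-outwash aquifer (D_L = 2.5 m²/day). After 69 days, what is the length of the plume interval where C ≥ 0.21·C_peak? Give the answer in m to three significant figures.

65.6 m

The plume is Gaussian with σ = √(2Dt) = √(2 × 2.5 × 69) = 18.57 m.
C/C_peak = exp(−Δx²/(2σ²)) = 0.21 ⇒ Δx = σ·√(−2 ln 0.21) = 18.57 × 1.767 = 32.81 m.
Width = 2Δx = 65.6 m.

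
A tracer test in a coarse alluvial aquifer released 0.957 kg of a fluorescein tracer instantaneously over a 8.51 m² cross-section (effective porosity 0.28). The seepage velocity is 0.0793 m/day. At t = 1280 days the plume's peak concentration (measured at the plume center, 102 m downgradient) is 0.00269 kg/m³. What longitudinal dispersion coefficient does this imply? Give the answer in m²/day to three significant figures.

1.39 m²/day

At the plume center C_max = M/(n_e·A·√(4πDt)), so D = M²/(4πt·(n_e·A·C_max)²).
n_e·A·C_max = 0.28 × 8.51 × 0.00269 = 0.006410 kg/m.
D = 0.957²/(4π × 1280 × 0.006410²) = 1.39 m²/day.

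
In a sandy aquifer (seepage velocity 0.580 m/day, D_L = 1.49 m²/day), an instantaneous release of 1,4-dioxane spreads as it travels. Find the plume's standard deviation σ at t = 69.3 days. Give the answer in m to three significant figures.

Dispersive spreading gives a Gaussian with σ² = 2Dt; advection only shifts the center.
σ = √(2 × 1.49 × 69.3) = 14.4 m.

14.4 m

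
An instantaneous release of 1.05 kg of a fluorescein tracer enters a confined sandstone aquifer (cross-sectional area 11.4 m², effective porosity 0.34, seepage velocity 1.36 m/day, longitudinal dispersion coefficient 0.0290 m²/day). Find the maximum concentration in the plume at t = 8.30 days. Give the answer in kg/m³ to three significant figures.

0.156 kg/m³

The peak of an instantaneous 1D plume sits at x = vt; there the Gaussian factor is 1 and C_max = M/(n_e·A·√(4πDt)), where n_e·A is the pore area the mass is dissolved in.
√(4πDt) = √(4π × 0.0290 × 8.30) = 1.739 m, so C_max = 1.05/(0.34 × 11.4 × 1.739) = 0.156 kg/m³.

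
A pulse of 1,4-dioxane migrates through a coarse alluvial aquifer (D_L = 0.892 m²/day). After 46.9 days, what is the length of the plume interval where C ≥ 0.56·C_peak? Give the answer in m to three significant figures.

The plume is Gaussian with σ = √(2Dt) = √(2 × 0.892 × 46.9) = 9.147 m.
C/C_peak = exp(−Δx²/(2σ²)) = 0.56 ⇒ Δx = σ·√(−2 ln 0.56) = 9.147 × 1.077 = 9.851 m.
Width = 2Δx = 19.7 m.

19.7 m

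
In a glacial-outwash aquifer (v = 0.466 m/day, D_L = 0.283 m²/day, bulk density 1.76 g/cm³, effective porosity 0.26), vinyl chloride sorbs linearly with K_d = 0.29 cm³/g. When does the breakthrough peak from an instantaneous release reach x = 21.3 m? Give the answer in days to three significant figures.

Retardation factor R = 1 + ρ_b·K_d/n = 1 + 1.76 × 0.29/0.26 = 2.963.
Sorption retards both mechanisms: v_R = v/R = 0.1573 m/day, D_R = D/R = 0.09551 m²/day.
Peak time from v_R²t² + 2D_R t − x² = 0: t = (√(D_R² + v_R²x²) − D_R)/v_R².
√(D_R² + v_R²x²) = √(0.09551² + 0.1573² × 21.3²) = 3.352; v_R² = 0.02474.
t = (3.352 − 0.09551)/0.02474 = 132 days.

132 days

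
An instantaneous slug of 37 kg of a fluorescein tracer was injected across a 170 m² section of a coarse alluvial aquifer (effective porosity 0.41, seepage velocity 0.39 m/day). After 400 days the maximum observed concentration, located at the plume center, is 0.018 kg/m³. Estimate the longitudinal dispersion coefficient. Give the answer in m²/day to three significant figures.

At the plume center C_max = M/(n_e·A·√(4πDt)), so D = M²/(4πt·(n_e·A·C_max)²).
n_e·A·C_max = 0.41 × 170 × 0.018 = 1.255 kg/m.
D = 37²/(4π × 400 × 1.255²) = 0.173 m²/day.

0.173 m²/day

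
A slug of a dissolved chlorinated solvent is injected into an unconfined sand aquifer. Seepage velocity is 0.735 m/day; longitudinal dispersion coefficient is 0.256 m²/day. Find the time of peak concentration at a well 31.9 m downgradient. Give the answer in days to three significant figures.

42.9 days

For the 1D instantaneous-source solution, setting ∂C/∂t = 0 at fixed x gives v²t² + 2Dt − x² = 0, so t = (√(D² + v²x²) − D)/v².
√(D² + v²x²) = √(0.256² + 0.735² × 31.9²) = 23.45; v² = 0.540225.
t = (23.45 − 0.256)/0.540225 = 42.9 days (vs. the pure-advection estimate x/v = 43.4 d).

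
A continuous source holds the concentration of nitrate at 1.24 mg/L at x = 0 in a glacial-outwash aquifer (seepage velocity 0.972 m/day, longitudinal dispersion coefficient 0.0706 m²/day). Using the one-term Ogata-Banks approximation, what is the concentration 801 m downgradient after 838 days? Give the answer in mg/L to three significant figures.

For a continuous step input, C/C₀ ≈ ½·erfc((x−vt)/(2√(Dt))).
vt = 0.972 × 838 = 814.536 m and 2√(Dt) = 2√(0.0706 × 838) = 15.38 m.
Argument (x−vt)/(2√(Dt)) = (801 − 814.536)/15.38 = -0.8801; ½·erfc(-0.8801) = 0.8934.
C = 1.24 × 0.8934 = 1.11 mg/L.

1.11 mg/L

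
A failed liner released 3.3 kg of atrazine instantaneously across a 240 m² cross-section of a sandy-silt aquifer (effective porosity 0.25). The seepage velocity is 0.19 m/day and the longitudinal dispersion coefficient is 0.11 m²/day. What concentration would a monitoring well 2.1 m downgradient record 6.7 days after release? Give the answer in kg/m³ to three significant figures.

For an instantaneous plane source, C(x,t) = M/(n_e·A·√(4πDt)) · exp(−(x−vt)²/(4Dt)), with n_e·A the pore (flow) area.
Plume center vt = 0.19 × 6.7 = 1.273 m, so the well at 2.1 m is 0.827 m downgradient of the peak.
√(4πDt) = 3.043 m, giving peak height M/(n_e·A·√(4πDt)) = 3.3/(0.25 × 240 × 3.043) = 0.01807 kg/m³.
(x−vt)²/(4Dt) = (0.827)²/(4 × 0.11 × 6.7) = 0.2320; exp(−0.2320) = 0.7929.
C = 0.01807 × 0.7929 = 0.0143 kg/m³.

0.0143 kg/m³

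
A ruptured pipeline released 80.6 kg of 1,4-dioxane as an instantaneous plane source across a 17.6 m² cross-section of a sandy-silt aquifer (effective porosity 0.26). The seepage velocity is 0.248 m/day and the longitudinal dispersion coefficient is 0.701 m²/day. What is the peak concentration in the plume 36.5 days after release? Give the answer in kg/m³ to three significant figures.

0.982 kg/m³

The peak of an instantaneous 1D plume sits at x = vt; there the Gaussian factor is 1 and C_max = M/(n_e·A·√(4πDt)), where n_e·A is the pore area the mass is dissolved in.
√(4πDt) = √(4π × 0.701 × 36.5) = 17.93 m, so C_max = 80.6/(0.26 × 17.6 × 17.93) = 0.982 kg/m³.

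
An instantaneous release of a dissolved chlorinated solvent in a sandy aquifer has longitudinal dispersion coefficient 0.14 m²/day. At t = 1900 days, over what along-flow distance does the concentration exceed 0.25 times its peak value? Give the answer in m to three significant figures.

76.8 m

The plume is Gaussian with σ = √(2Dt) = √(2 × 0.14 × 1900) = 23.07 m.
C/C_peak = exp(−Δx²/(2σ²)) = 0.25 ⇒ Δx = σ·√(−2 ln 0.25) = 23.07 × 1.665 = 38.41 m.
Width = 2Δx = 76.8 m.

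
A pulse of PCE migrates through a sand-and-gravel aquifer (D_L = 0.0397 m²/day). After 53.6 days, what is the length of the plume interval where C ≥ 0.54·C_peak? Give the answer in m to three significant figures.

The plume is Gaussian with σ = √(2Dt) = √(2 × 0.0397 × 53.6) = 2.063 m.
C/C_peak = exp(−Δx²/(2σ²)) = 0.54 ⇒ Δx = σ·√(−2 ln 0.54) = 2.063 × 1.110 = 2.290 m.
Width = 2Δx = 4.58 m.

4.58 m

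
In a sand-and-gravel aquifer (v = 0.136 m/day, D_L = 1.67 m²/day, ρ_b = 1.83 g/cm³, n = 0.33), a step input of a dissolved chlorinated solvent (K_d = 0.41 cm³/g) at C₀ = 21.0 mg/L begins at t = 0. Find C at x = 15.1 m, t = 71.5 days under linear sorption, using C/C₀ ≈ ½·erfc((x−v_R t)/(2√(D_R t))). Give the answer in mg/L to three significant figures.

1.63 mg/L

Retardation factor R = 1 + ρ_b·K_d/n = 1 + 1.83 × 0.41/0.33 = 3.274.
Sorption retards both mechanisms: v_R = v/R = 0.04154 m/day, D_R = D/R = 0.5101 m²/day.
v_R·t = 0.04154 × 71.5 = 2.97011 m; 2√(D_R t) = 12.08 m; argument = (15.1 − 2.97011)/12.08 = 1.004.
C = C₀ × ½·erfc(1.004) = 21.0 × 0.07782 = 1.63 mg/L.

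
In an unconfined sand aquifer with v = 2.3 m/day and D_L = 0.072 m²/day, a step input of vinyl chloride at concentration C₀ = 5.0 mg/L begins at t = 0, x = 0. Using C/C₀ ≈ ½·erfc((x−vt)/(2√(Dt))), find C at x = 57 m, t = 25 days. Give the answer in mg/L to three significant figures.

For a continuous step input, C/C₀ ≈ ½·erfc((x−vt)/(2√(Dt))).
vt = 2.3 × 25 = 57.5 m and 2√(Dt) = 2√(0.072 × 25) = 2.683 m.
Argument (x−vt)/(2√(Dt)) = (57 − 57.5)/2.683 = -0.1864; ½·erfc(-0.1864) = 0.6040.
C = 5.0 × 0.6040 = 3.02 mg/L.

3.02 mg/L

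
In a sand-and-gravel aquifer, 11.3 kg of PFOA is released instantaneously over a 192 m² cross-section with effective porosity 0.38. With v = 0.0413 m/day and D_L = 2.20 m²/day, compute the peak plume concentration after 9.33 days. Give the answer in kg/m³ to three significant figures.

0.00964 kg/m³

The peak of an instantaneous 1D plume sits at x = vt; there the Gaussian factor is 1 and C_max = M/(n_e·A·√(4πDt)), where n_e·A is the pore area the mass is dissolved in.
√(4πDt) = √(4π × 2.20 × 9.33) = 16.06 m, so C_max = 11.3/(0.38 × 192 × 16.06) = 0.00964 kg/m³.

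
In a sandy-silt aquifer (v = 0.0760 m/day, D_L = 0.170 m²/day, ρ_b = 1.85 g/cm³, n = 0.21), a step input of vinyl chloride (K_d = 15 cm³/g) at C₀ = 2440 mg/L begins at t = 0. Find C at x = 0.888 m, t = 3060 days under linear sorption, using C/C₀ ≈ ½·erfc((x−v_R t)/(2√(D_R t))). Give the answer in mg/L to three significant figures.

Retardation factor R = 1 + ρ_b·K_d/n = 1 + 1.85 × 15/0.21 = 133.1.
Sorption retards both mechanisms: v_R = v/R = 0.0005710 m/day, D_R = D/R = 0.001277 m²/day.
v_R·t = 0.0005710 × 3060 = 1.74726 m; 2√(D_R t) = 3.954 m; argument = (0.888 − 1.74726)/3.954 = -0.2173.
C = C₀ × ½·erfc(-0.2173) = 2440 × 0.6207 = 1510 mg/L.

1510 mg/L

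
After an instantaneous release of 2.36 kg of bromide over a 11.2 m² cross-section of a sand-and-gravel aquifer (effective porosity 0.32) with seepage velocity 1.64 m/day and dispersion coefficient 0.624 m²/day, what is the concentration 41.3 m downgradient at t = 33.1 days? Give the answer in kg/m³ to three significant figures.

For an instantaneous plane source, C(x,t) = M/(n_e·A·√(4πDt)) · exp(−(x−vt)²/(4Dt)), with n_e·A the pore (flow) area.
Plume center vt = 1.64 × 33.1 = 54.284 m, so the well at 41.3 m is 12.984 m upgradient of the peak.
√(4πDt) = 16.11 m, giving peak height M/(n_e·A·√(4πDt)) = 2.36/(0.32 × 11.2 × 16.11) = 0.04087 kg/m³.
(x−vt)²/(4Dt) = (-12.984)²/(4 × 0.624 × 33.1) = 2.041; exp(−2.041) = 0.1299.
C = 0.04087 × 0.1299 = 0.00531 kg/m³.

0.00531 kg/m³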